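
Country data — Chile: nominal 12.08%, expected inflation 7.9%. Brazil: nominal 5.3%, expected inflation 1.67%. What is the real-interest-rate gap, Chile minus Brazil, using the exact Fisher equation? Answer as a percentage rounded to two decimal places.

0.30%

Chile: (1 + 0.1208)/(1 + 0.0790) − 1 = 3.8740%
Brazil: (1 + 0.0530)/(1 + 0.0167) − 1 = 3.5704%
Differential = 3.8740% − 3.5704% = 0.3036% → 0.30%.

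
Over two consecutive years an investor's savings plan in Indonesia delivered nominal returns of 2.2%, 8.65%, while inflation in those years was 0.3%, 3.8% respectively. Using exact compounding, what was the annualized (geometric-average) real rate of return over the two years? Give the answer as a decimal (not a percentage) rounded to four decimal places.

0.0327

Nominal growth factor = 1.0220 × 1.0865 = 1.11040300
Price-level growth factor = 1.0030 × 1.0380 = 1.04111400
Real growth factor = 1.11040300 / 1.04111400 = 1.06655275
Annualized real rate = 1.06655275^(1/2) − 1 = 3.2740% → 0.0327.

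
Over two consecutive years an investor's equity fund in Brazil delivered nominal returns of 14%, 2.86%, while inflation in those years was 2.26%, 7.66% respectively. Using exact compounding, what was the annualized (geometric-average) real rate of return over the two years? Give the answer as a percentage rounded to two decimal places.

Compound the nominal returns: 1.1400 × 1.0286 = 1.17260400.
Compound inflation: 1.0226 × 1.0766 = 1.10093116.
Deflate: 1.17260400 / 1.10093116 = 1.06510202.
Annualized real rate = 1.06510202^(1/2) − 1 = 3.2038% → 3.20%.

3.20%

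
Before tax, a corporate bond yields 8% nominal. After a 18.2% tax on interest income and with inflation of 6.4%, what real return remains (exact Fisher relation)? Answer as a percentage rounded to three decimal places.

0.135%

After-tax nominal return = 8% × (1 − 0.182) = 6.5440%.
1 + r = 1.06544 / 1.06400 = 1.001353
After-tax real rate = 1.001353 − 1 → 0.135%.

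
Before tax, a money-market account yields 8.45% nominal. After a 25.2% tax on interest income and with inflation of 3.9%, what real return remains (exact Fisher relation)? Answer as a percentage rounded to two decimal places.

2.33%

After-tax nominal return = 8.45% × (1 − 0.252) = 6.3206%.
1 + r = 1.063206 / 1.03900 = 1.023297
After-tax real rate = 1.023297 − 1 → 2.33%.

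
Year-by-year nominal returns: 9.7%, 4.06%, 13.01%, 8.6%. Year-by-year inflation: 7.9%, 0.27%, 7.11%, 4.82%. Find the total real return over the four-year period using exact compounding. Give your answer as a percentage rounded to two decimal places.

15.34%

Nominal growth factor = 1.0970 × 1.0406 × 1.1301 × 1.0860 = 1.400997
Price-level growth factor = 1.0790 × 1.0027 × 1.0711 × 1.0482 = 1.214693
Real growth factor = 1.400997 / 1.214693 = 1.153375
Total real return = 1.153375 − 1 → 15.34%.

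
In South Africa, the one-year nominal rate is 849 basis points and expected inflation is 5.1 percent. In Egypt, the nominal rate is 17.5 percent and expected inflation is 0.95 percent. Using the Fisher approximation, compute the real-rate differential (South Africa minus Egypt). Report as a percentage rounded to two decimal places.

South Africa: 8.49% − 5.1% = 3.390%
Egypt: 17.5% − 0.95% = 16.550%
Differential = -13.160% → -13.16%.

-13.16%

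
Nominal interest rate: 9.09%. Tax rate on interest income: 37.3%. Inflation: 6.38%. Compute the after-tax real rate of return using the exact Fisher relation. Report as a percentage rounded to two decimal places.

-0.64%

After-tax nominal return = 9.09% × (1 − 0.373) = 5.69943%.
1 + r = 1.0569943 / 1.06380 = 0.993602
After-tax real rate = 0.993602 − 1 → -0.64%.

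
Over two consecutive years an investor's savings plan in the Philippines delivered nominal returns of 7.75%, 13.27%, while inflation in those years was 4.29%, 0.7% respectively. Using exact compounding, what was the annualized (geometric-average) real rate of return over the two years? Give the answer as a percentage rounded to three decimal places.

Nominal growth factor = 1.0775 × 1.1327 = 1.22048425
Price-level growth factor = 1.0429 × 1.0070 = 1.05020030
Real growth factor = 1.22048425 / 1.05020030 = 1.16214426
Annualized real rate = 1.16214426^(1/2) − 1 = 7.8028% → 7.803%.

7.803%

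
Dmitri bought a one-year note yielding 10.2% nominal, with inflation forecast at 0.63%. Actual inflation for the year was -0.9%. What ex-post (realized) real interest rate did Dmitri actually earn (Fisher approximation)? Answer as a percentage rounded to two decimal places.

Ex-post: 10.2% − (-0.9%) = 11.100%
So the realized real rate is 11.10%.

11.10%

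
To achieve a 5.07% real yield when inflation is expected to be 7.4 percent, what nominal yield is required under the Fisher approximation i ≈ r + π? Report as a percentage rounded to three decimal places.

12.470%

i ≈ r + π = 5.07% + 7.4% = 12.470%.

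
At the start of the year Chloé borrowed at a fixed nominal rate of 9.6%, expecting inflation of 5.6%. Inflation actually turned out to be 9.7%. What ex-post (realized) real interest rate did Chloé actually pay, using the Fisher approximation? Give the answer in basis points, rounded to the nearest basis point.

Ex-post: 9.6% − 9.7% = -0.100%
So the realized real rate is -10 basis points.

-10 basis points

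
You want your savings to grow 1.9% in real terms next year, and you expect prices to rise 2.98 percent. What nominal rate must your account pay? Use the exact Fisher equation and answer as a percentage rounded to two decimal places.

4.94%

(1 + i) = (1 + r)(1 + π) = 1.01900 × 1.02980 = 1.0493662
i = 1.0493662 − 1, so the required nominal rate is 4.94%.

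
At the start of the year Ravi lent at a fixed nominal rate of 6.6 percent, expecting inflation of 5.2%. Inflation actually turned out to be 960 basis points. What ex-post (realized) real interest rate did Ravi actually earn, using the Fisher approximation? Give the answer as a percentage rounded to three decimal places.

-3.000%

Ex-post: 6.6% − 9.6% = -3.000%
So the realized real rate is -3.000%.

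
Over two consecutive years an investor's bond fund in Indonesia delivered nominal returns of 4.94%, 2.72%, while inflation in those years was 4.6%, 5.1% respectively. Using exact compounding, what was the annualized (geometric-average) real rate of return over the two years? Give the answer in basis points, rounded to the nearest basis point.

Compound the nominal returns: 1.0494 × 1.0272 = 1.07794368.
Compound inflation: 1.0460 × 1.0510 = 1.09934600.
Deflate: 1.07794368 / 1.09934600 = 0.98053177.
Annualized real rate = 0.98053177^(1/2) − 1 = -0.9782% → -98 basis points.

-98 basis points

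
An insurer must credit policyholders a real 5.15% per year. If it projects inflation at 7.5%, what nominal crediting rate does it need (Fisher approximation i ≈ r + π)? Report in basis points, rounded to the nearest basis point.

i ≈ r + π = 5.15% + 7.5% = 1265 basis points.

1265 basis points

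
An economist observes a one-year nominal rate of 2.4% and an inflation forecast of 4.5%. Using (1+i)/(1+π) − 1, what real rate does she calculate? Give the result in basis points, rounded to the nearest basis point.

-201 basis points

By the Fisher identity, 1 + r = (1 + i)/(1 + π).
1 + r = 1.02400 / 1.04500 = 0.979904
r = 0.979904 − 1 = -2.0096%, i.e. -201 basis points.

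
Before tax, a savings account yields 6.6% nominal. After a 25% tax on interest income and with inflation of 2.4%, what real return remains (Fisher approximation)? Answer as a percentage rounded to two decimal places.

After-tax nominal return = 6.6% × (1 − 0.25) = 4.9500%.
r ≈ 4.9500% − 2.4% → 2.55%.

2.55%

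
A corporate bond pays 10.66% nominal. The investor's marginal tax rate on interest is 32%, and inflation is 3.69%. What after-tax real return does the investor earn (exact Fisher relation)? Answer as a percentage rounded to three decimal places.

After-tax nominal return = 10.66% × (1 − 0.32) = 7.2488%.
1 + r = 1.072488 / 1.03690 = 1.034322
After-tax real rate = 1.034322 − 1 → 3.432%.

3.432%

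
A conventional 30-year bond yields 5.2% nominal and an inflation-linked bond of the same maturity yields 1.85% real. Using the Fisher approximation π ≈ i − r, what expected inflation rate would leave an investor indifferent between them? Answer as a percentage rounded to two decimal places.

3.35%

π ≈ i − r = 5.2% − 1.85% → 3.35%.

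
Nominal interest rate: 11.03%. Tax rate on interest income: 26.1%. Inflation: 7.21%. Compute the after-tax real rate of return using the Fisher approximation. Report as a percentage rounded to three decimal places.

0.941%

After-tax nominal return = 11.03% × (1 − 0.261) = 8.15117%.
r ≈ 8.15117% − 7.21% → 0.941%.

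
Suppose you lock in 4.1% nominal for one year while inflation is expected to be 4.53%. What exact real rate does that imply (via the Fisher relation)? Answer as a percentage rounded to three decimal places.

1 + r = 1.04100 / 1.04530 = 0.995886
r = 0.995886 − 1 = -0.4114%, i.e. -0.411%.

-0.411%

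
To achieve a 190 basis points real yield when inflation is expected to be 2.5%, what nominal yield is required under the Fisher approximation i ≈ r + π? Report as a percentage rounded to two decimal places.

4.40%

i ≈ r + π = 1.9% + 2.5% = 4.40%.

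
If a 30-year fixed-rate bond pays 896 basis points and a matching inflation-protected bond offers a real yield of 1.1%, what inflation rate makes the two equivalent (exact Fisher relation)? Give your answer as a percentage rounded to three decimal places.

(1 + π) = (1 + i)/(1 + r) = 1.08960 / 1.01100 = 1.0777448
Break-even inflation = 1.0777448 − 1 → 7.774%.

7.774%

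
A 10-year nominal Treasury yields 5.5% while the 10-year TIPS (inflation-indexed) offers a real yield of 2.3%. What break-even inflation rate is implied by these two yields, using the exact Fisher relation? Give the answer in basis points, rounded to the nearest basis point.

313 basis points

(1 + π) = (1 + i)/(1 + r) = 1.05500 / 1.02300 = 1.031281
Break-even inflation = 1.031281 − 1 → 313 basis points.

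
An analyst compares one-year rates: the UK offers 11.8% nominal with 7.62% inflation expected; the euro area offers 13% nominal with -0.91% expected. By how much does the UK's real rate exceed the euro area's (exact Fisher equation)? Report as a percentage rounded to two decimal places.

The UK: (1 + 0.1180)/(1 + 0.0762) − 1 = 3.8840%
The euro area: (1 + 0.1300)/(1 − 0.0091) − 1 = 14.0377%
Differential = 3.8840% − 14.0377% = -10.1537% → -10.15%.

-10.15%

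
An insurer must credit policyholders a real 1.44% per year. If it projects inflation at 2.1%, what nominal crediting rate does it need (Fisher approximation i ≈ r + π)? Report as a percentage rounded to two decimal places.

i ≈ r + π = 1.44% + 2.1% = 3.54%.

3.54%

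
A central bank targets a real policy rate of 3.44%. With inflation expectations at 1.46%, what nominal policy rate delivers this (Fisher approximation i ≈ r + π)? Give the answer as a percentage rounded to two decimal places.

i ≈ r + π = 3.44% + 1.46% = 4.90%.

4.90%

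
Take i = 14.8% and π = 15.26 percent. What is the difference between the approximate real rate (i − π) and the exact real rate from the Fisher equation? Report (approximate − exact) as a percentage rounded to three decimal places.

Approximate: r ≈ 14.800% − 15.260% = -0.4600%
Exact: (1 + 0.1480)/(1 + 0.1526) − 1 = -0.3991%
Error = -0.4600% − (-0.3991%) = -0.0609% → -0.061%.

-0.061%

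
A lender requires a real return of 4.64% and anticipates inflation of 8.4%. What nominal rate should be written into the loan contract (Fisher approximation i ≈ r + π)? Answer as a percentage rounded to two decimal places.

i ≈ r + π = 4.64% + 8.4% = 13.04%.

13.04%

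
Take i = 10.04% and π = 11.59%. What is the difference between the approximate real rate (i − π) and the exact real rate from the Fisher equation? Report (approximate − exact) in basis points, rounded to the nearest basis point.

Approximate: r ≈ 10.040% − 11.590% = -1.5500%
Exact: (1 + 0.1004)/(1 + 0.1159) − 1 = -1.3890%
Error = -1.5500% − (-1.3890%) = -0.1610% → -16 basis points.

-16 basis points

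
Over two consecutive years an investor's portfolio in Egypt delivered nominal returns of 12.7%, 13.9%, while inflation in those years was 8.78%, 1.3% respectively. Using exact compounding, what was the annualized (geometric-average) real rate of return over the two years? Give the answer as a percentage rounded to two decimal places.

Nominal growth factor = 1.1270 × 1.1390 = 1.28365300
Price-level growth factor = 1.0878 × 1.0130 = 1.10194140
Real growth factor = 1.28365300 / 1.10194140 = 1.16490133
Annualized real rate = 1.16490133^(1/2) − 1 = 7.9306% → 7.93%.

7.93%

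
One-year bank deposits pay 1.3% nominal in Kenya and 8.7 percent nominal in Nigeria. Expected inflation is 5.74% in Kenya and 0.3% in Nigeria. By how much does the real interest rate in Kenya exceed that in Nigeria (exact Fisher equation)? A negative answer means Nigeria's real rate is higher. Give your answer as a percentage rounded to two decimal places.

Kenya: (1 + 0.0130)/(1 + 0.0574) − 1 = -4.1990%
Nigeria: (1 + 0.0870)/(1 + 0.0030) − 1 = 8.3749%
Differential = -4.1990% − 8.3749% = -12.5739% → -12.57%.

-12.57%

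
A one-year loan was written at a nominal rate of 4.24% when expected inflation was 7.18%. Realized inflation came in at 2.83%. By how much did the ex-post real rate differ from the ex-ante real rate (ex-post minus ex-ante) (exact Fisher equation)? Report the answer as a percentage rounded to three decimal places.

4.114%

Ex-ante: (1 + 0.0424)/(1 + 0.0718) − 1 = -2.7430%
Ex-post: (1 + 0.0424)/(1 + 0.0283) − 1 = 1.3712%
Difference (ex-post − ex-ante) = 4.1142% → 4.114%.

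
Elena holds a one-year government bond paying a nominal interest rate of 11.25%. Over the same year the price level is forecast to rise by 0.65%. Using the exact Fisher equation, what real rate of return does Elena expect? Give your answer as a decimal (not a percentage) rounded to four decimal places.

0.1053

1 + r = 1.11250 / 1.00650 = 1.105315
r = 1.105315 − 1 = 10.5315%, i.e. 0.1053.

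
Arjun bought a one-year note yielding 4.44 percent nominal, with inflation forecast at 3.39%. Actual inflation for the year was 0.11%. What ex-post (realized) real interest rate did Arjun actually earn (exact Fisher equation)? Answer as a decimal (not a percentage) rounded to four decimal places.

0.0433

Ex-post: (1 + 0.0444)/(1 + 0.0011) − 1 = 4.3252%
So the realized real rate is 0.0433.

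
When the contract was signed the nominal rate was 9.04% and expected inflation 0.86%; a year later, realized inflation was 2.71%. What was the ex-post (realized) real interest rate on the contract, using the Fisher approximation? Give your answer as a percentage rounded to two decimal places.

6.33%

Ex-post: 9.04% − 2.71% = 6.330%
So the realized real rate is 6.33%.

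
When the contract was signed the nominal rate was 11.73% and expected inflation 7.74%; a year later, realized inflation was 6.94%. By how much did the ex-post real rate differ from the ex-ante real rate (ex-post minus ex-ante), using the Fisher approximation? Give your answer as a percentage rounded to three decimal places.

Ex-ante: 11.73% − 7.74% = 3.990%
Ex-post: 11.73% − 6.94% = 4.790%
Difference (ex-post − ex-ante) = 0.8000% → 0.800%.

0.800%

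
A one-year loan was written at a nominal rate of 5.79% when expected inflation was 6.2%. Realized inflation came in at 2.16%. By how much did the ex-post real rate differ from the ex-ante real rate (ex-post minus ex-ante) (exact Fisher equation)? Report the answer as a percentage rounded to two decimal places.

3.94%

Ex-ante: (1 + 0.0579)/(1 + 0.0620) − 1 = -0.3861%
Ex-post: (1 + 0.0579)/(1 + 0.0216) − 1 = 3.5532%
Difference (ex-post − ex-ante) = 3.9393% → 3.94%.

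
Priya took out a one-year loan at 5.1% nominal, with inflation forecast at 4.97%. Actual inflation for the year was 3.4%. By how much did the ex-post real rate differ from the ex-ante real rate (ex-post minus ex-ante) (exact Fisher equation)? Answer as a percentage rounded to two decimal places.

1.52%

Ex-ante: (1 + 0.0510)/(1 + 0.0497) − 1 = 0.1238%
Ex-post: (1 + 0.0510)/(1 + 0.0340) − 1 = 1.6441%
Difference (ex-post − ex-ante) = 1.5203% → 1.52%.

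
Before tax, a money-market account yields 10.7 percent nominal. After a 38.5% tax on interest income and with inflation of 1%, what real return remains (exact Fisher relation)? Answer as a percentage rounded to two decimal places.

5.53%

After-tax nominal return = 10.7% × (1 − 0.385) = 6.5805%.
1 + r = 1.065805 / 1.01000 = 1.055252
After-tax real rate = 1.055252 − 1 → 5.53%.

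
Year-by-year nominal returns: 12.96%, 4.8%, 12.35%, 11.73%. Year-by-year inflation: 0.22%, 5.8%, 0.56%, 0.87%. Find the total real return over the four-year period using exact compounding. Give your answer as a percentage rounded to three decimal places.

38.166%

Compound the nominal returns: 1.1296 × 1.0480 × 1.1235 × 1.1173 = 1.486034.
Compound inflation: 1.0022 × 1.0580 × 1.0056 × 1.0087 = 1.075542.
Deflate: 1.486034 / 1.075542 = 1.381661.
Total real return = 1.381661 − 1 → 38.166%.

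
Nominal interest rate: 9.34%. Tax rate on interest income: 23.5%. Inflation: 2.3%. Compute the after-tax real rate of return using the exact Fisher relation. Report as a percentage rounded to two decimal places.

After-tax nominal return = 9.34% × (1 − 0.235) = 7.1451%.
1 + r = 1.071451 / 1.02300 = 1.047362
After-tax real rate = 1.047362 − 1 → 4.74%.

4.74%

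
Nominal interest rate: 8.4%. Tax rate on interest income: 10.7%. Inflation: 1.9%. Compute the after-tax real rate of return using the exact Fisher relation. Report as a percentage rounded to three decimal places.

5.497%

After-tax nominal return = 8.4% × (1 − 0.107) = 7.5012%.
1 + r = 1.075012 / 1.01900 = 1.054968
After-tax real rate = 1.054968 − 1 → 5.497%.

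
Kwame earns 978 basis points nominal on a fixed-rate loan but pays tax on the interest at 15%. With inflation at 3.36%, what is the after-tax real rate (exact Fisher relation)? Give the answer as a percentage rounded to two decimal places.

4.79%

After-tax nominal return = 9.78% × (1 − 0.15) = 8.3130%.
1 + r = 1.08313 / 1.03360 = 1.047920
After-tax real rate = 1.047920 − 1 → 4.79%.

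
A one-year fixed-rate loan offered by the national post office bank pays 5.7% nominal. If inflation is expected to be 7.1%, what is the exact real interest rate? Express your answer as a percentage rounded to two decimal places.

-1.31%

1 + r = 1.05700 / 1.07100 = 0.986928
r = 0.986928 − 1 = -1.3072%, i.e. -1.31%.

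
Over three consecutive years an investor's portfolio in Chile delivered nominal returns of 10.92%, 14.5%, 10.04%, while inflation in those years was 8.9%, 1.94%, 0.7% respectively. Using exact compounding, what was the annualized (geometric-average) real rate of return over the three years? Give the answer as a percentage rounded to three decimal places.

Compound the nominal returns: 1.1092 × 1.1450 × 1.1004 = 1.39754541.
Compound inflation: 1.0890 × 1.0194 × 1.0070 = 1.11789749.
Deflate: 1.39754541 / 1.11789749 = 1.25015525.
Annualized real rate = 1.25015525^(1/3) − 1 = 7.7262% → 7.726%.

7.726%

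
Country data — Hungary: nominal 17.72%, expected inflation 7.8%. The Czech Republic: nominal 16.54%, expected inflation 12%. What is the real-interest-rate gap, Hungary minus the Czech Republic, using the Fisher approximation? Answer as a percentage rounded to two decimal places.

Hungary: 17.72% − 7.8% = 9.920%
The Czech Republic: 16.54% − 12% = 4.540%
Differential = 5.380% → 5.38%.

5.38%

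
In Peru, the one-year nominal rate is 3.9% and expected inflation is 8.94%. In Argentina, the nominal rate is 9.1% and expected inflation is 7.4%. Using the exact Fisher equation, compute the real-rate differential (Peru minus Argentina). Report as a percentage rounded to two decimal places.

-6.21%

Peru: (1 + 0.0390)/(1 + 0.0894) − 1 = -4.6264%
Argentina: (1 + 0.0910)/(1 + 0.0740) − 1 = 1.5829%
Differential = -4.6264% − 1.5829% = -6.2093% → -6.21%.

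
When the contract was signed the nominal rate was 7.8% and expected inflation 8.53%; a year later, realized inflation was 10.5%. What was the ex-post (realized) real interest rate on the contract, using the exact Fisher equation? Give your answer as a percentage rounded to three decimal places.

-2.443%

Ex-post: (1 + 0.0780)/(1 + 0.1050) − 1 = -2.4434%
So the realized real rate is -2.443%.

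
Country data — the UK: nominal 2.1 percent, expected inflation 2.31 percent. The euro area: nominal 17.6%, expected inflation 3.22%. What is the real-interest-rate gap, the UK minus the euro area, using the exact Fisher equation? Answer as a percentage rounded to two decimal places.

-14.14%

The UK: (1 + 0.0210)/(1 + 0.0231) − 1 = -0.2053%
The euro area: (1 + 0.1760)/(1 + 0.0322) − 1 = 13.9314%
Differential = -0.2053% − 13.9314% = -14.1367% → -14.14%.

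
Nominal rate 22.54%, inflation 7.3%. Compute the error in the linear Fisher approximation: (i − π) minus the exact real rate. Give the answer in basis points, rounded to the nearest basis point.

Approximate: r ≈ 22.540% − 7.300% = 15.2400%
Exact: (1 + 0.2254)/(1 + 0.0730) − 1 = 14.2032%
Error = 15.2400% − 14.2032% = 1.0368% → 104 basis points.

104 basis points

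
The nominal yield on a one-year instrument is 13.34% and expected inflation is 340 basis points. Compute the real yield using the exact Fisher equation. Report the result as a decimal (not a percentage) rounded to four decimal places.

1 + r = 1.13340 / 1.03400 = 1.096132
r = 1.096132 − 1 = 9.6132%, i.e. 0.0961.

0.0961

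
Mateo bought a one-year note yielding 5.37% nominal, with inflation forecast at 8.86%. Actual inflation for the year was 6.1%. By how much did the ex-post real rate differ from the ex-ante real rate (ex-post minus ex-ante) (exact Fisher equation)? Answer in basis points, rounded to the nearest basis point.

252 basis points

Ex-ante: (1 + 0.0537)/(1 + 0.0886) − 1 = -3.2060%
Ex-post: (1 + 0.0537)/(1 + 0.0610) − 1 = -0.6880%
Difference (ex-post − ex-ante) = 2.5179% → 252 basis points.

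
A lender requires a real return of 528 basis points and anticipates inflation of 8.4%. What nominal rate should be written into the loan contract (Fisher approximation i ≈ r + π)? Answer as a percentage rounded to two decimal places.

i ≈ r + π = 5.28% + 8.4% = 13.68%.

13.68%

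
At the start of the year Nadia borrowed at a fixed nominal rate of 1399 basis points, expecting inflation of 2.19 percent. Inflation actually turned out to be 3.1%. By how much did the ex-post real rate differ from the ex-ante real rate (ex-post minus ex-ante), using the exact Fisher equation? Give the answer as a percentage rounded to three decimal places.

-0.985%

Ex-ante: (1 + 0.1399)/(1 + 0.0219) − 1 = 11.5471%
Ex-post: (1 + 0.1399)/(1 + 0.0310) − 1 = 10.5626%
Difference (ex-post − ex-ante) = -0.9846% → -0.985%.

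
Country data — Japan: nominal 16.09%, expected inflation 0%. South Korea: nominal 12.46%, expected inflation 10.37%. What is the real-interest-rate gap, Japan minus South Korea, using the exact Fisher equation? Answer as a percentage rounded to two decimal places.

Japan: (1 + 0.1609)/(1 + 0.0000) − 1 = 16.0900%
South Korea: (1 + 0.1246)/(1 + 0.1037) − 1 = 1.8936%
Differential = 16.0900% − 1.8936% = 14.1964% → 14.20%.

14.20%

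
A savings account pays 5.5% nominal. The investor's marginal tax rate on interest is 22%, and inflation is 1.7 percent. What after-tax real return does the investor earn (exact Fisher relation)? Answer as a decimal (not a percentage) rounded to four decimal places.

After-tax nominal return = 5.5% × (1 − 0.22) = 4.2900%.
1 + r = 1.04290 / 1.01700 = 1.025467
After-tax real rate = 1.025467 − 1 → 0.0255.

0.0255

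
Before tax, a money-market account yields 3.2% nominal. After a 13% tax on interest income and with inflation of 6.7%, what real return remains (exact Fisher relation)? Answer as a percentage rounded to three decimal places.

-3.670%

After-tax nominal return = 3.2% × (1 − 0.13) = 2.7840%.
1 + r = 1.02784 / 1.06700 = 0.963299
After-tax real rate = 0.963299 − 1 → -3.670%.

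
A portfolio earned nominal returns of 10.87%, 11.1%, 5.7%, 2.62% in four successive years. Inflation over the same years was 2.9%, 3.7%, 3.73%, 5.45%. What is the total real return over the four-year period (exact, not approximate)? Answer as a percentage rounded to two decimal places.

14.47%

Compound the nominal returns: 1.1087 × 1.1110 × 1.0570 × 1.0262 = 1.336088.
Compound inflation: 1.0290 × 1.0370 × 1.0373 × 1.0545 = 1.167200.
Deflate: 1.336088 / 1.167200 = 1.144696.
Total real return = 1.144696 − 1 → 14.47%.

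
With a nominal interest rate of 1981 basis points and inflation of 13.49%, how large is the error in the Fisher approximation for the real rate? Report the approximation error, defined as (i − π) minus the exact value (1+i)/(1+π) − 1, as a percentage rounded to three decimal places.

0.751%

Approximate: r ≈ 19.810% − 13.490% = 6.3200%
Exact: (1 + 0.1981)/(1 + 0.1349) − 1 = 5.5688%
Error = 6.3200% − 5.5688% = 0.7512% → 0.751%.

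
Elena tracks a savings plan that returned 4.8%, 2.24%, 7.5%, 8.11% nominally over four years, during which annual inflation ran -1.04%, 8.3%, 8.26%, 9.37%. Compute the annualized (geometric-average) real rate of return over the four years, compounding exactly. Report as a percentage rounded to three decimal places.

Nominal growth factor = 1.0480 × 1.0224 × 1.0750 × 1.0811 = 1.24524973
Price-level growth factor = 0.9896 × 1.0830 × 1.0826 × 1.0937 = 1.26897883
Real growth factor = 1.24524973 / 1.26897883 = 0.98130063
Annualized real rate = 0.98130063^(1/4) − 1 = -0.4708% → -0.471%.

-0.471%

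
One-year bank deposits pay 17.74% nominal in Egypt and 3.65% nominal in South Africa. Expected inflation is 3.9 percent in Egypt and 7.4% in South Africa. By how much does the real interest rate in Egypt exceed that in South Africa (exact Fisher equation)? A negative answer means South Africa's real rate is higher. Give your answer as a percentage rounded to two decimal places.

16.81%

Egypt: (1 + 0.1774)/(1 + 0.0390) − 1 = 13.3205%
South Africa: (1 + 0.0365)/(1 + 0.0740) − 1 = -3.4916%
Differential = 13.3205% − (-3.4916%) = 16.8121% → 16.81%.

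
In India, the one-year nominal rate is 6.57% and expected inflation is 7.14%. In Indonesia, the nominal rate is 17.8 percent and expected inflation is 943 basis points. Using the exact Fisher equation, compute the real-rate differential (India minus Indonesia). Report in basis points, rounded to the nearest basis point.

India: (1 + 0.0657)/(1 + 0.0714) − 1 = -0.5320%
Indonesia: (1 + 0.1780)/(1 + 0.0943) − 1 = 7.6487%
Differential = -0.5320% − 7.6487% = -8.1807% → -818 basis points.

-818 basis points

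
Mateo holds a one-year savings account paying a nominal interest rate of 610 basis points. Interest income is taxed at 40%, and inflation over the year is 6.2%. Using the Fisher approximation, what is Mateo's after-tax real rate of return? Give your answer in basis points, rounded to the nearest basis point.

-254 basis points

After-tax nominal return = 6.1% × (1 − 0.4) = 3.6600%.
r ≈ 3.6600% − 6.2% → -254 basis points.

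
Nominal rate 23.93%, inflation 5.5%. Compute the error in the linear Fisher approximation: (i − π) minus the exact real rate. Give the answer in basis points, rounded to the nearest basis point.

96 basis points

Approximate: r ≈ 23.930% − 5.500% = 18.4300%
Exact: (1 + 0.2393)/(1 + 0.0550) − 1 = 17.4692%
Error = 18.4300% − 17.4692% = 0.9608% → 96 basis points.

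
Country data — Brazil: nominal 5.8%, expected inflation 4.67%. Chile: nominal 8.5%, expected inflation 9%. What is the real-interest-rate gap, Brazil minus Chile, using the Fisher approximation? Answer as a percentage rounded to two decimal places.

Brazil: 5.8% − 4.67% = 1.130%
Chile: 8.5% − 9% = -0.500%
Differential = 1.630% → 1.63%.

1.63%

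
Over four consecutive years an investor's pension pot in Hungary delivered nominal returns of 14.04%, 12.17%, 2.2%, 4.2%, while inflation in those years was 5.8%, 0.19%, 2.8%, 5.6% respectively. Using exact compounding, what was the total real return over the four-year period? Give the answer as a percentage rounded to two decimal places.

Compound the nominal returns: 1.1404 × 1.1217 × 1.0220 × 1.0420 = 1.362237.
Compound inflation: 1.0580 × 1.0019 × 1.0280 × 1.0560 = 1.150713.
Deflate: 1.362237 / 1.150713 = 1.183819.
Total real return = 1.183819 − 1 → 18.38%.

18.38%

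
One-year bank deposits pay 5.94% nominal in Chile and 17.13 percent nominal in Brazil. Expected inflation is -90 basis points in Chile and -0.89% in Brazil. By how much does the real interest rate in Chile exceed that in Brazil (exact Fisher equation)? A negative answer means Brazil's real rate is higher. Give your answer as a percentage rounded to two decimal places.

Chile: (1 + 0.0594)/(1 − 0.0090) − 1 = 6.9021%
Brazil: (1 + 0.1713)/(1 − 0.0089) − 1 = 18.1818%
Differential = 6.9021% − 18.1818% = -11.2797% → -11.28%.

-11.28%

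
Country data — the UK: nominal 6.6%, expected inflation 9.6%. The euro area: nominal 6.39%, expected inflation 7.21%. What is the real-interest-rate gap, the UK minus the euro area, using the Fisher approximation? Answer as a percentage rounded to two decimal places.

-2.18%

The UK: 6.6% − 9.6% = -3.000%
The euro area: 6.39% − 7.21% = -0.820%
Differential = -2.180% → -2.18%.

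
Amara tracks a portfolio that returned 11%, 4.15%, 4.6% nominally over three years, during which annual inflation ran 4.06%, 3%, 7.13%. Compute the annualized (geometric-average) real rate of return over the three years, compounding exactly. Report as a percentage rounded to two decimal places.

Nominal growth factor = 1.1100 × 1.0415 × 1.0460 = 1.20924399
Price-level growth factor = 1.0406 × 1.0300 × 1.0713 = 1.14823862
Real growth factor = 1.20924399 / 1.14823862 = 1.05312952
Annualized real rate = 1.05312952^(1/3) − 1 = 1.7405% → 1.74%.

1.74%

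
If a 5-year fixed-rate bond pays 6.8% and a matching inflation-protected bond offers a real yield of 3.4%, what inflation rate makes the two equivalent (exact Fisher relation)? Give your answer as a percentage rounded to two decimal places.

3.29%

(1 + π) = (1 + i)/(1 + r) = 1.06800 / 1.03400 = 1.032882
Break-even inflation = 1.032882 − 1 → 3.29%.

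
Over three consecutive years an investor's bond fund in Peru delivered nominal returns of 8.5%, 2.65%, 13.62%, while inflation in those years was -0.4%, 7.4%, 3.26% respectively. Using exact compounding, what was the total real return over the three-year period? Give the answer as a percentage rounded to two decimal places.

14.56%

Compound the nominal returns: 1.0850 × 1.0265 × 1.1362 = 1.265446.
Compound inflation: 0.9960 × 1.0740 × 1.0326 = 1.104576.
Deflate: 1.265446 / 1.104576 = 1.145639.
Total real return = 1.145639 − 1 → 14.56%.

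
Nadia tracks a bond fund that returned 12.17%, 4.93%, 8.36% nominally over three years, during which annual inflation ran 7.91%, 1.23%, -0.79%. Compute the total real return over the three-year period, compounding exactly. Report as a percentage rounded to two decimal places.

17.68%

Nominal growth factor = 1.1217 × 1.0493 × 1.0836 = 1.275397
Price-level growth factor = 1.0791 × 1.0123 × 0.9921 = 1.083743
Real growth factor = 1.275397 / 1.083743 = 1.176844
Total real return = 1.176844 − 1 → 17.68%.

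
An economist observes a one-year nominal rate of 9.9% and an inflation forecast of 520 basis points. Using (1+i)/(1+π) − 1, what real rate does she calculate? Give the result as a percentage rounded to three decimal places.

4.468%

By the Fisher equation, 1 + r = (1 + i)/(1 + π).
1 + r = 1.09900 / 1.05200 = 1.044677
r = 1.044677 − 1 = 4.4677%, i.e. 4.468%.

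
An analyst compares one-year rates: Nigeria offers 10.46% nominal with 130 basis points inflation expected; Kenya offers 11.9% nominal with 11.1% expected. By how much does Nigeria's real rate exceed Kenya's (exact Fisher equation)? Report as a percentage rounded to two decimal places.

8.32%

Nigeria: (1 + 0.1046)/(1 + 0.0130) − 1 = 9.0424%
Kenya: (1 + 0.1190)/(1 + 0.1110) − 1 = 0.7201%
Differential = 9.0424% − 0.7201% = 8.3224% → 8.32%.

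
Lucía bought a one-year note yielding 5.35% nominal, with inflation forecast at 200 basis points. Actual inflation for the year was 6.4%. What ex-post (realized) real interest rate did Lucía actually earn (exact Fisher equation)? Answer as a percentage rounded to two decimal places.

-0.99%

Ex-post: (1 + 0.0535)/(1 + 0.0640) − 1 = -0.9868%
So the realized real rate is -0.99%.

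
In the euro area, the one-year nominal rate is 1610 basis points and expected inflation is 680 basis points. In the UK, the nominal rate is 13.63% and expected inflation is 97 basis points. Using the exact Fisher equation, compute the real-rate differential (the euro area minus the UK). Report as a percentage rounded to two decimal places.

The euro area: (1 + 0.1610)/(1 + 0.0680) − 1 = 8.7079%
The UK: (1 + 0.1363)/(1 + 0.0097) − 1 = 12.5384%
Differential = 8.7079% − 12.5384% = -3.8305% → -3.83%.

-3.83%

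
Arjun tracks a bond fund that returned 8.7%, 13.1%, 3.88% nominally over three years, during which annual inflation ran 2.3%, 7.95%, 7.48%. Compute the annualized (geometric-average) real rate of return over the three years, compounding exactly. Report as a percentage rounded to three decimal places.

2.471%

Nominal growth factor = 1.0870 × 1.1310 × 1.0388 = 1.27709760
Price-level growth factor = 1.0230 × 1.0795 × 1.0748 = 1.18693227
Real growth factor = 1.27709760 / 1.18693227 = 1.07596502
Annualized real rate = 1.07596502^(1/3) − 1 = 2.4706% → 2.471%.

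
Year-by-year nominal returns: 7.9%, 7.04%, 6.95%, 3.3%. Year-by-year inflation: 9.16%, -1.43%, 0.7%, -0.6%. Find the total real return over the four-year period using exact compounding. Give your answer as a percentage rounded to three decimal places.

Nominal growth factor = 1.0790 × 1.0704 × 1.0695 × 1.0330 = 1.275994
Price-level growth factor = 1.0916 × 0.9857 × 1.0070 × 0.9940 = 1.077021
Real growth factor = 1.275994 / 1.077021 = 1.184744
Total real return = 1.184744 − 1 → 18.474%.

18.474%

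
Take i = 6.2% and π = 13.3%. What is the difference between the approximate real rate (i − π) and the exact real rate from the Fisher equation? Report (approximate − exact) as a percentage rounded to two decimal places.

Approximate: r ≈ 6.200% − 13.300% = -7.1000%
Exact: (1 + 0.0620)/(1 + 0.1330) − 1 = -6.2665%
Error = -7.1000% − (-6.2665%) = -0.8335% → -0.83%.

-0.83%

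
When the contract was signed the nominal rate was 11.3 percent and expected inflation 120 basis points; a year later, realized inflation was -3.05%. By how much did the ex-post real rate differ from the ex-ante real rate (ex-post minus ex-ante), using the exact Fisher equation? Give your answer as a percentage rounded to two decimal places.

4.82%

Ex-ante: (1 + 0.1130)/(1 + 0.0120) − 1 = 9.9802%
Ex-post: (1 + 0.1130)/(1 − 0.0305) − 1 = 14.8014%
Difference (ex-post − ex-ante) = 4.8212% → 4.82%.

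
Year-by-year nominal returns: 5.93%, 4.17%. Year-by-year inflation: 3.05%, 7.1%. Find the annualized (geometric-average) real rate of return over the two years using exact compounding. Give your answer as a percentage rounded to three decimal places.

Compound the nominal returns: 1.0593 × 1.0417 = 1.10347281.
Compound inflation: 1.0305 × 1.0710 = 1.10366550.
Deflate: 1.10347281 / 1.10366550 = 0.99982541.
Annualized real rate = 0.99982541^(1/2) − 1 = -0.0087% → -0.009%.

-0.009%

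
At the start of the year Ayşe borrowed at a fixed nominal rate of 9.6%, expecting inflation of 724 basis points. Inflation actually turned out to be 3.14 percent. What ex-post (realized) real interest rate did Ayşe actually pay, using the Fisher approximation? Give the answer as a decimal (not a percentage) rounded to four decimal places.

Ex-post: 9.6% − 3.14% = 6.460%
So the realized real rate is 0.0646.

0.0646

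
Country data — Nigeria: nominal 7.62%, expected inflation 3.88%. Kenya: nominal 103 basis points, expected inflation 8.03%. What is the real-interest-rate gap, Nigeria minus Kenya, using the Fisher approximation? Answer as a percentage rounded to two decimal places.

Nigeria: 7.62% − 3.88% = 3.740%
Kenya: 1.03% − 8.03% = -7.000%
Differential = 10.740% → 10.74%.

10.74%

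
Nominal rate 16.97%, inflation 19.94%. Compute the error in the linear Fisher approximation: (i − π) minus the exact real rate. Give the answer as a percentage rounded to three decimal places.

Approximate: r ≈ 16.970% − 19.940% = -2.9700%
Exact: (1 + 0.1697)/(1 + 0.1994) − 1 = -2.4762%
Error = -2.9700% − (-2.4762%) = -0.4938% → -0.494%.

-0.494%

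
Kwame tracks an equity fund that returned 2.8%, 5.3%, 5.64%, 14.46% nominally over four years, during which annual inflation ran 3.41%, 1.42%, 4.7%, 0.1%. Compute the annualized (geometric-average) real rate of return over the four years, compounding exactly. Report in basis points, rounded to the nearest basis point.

Nominal growth factor = 1.0280 × 1.0530 × 1.0564 × 1.1446 = 1.30889142
Price-level growth factor = 1.0341 × 1.0142 × 1.0470 × 1.0010 = 1.09917516
Real growth factor = 1.30889142 / 1.09917516 = 1.19079422
Annualized real rate = 1.19079422^(1/4) − 1 = 4.4622% → 446 basis points.

446 basis points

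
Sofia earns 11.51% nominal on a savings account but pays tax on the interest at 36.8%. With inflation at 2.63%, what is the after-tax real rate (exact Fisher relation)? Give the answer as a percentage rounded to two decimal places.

After-tax nominal return = 11.51% × (1 − 0.368) = 7.27432%.
1 + r = 1.0727432 / 1.02630 = 1.045253
After-tax real rate = 1.045253 − 1 → 4.53%.

4.53%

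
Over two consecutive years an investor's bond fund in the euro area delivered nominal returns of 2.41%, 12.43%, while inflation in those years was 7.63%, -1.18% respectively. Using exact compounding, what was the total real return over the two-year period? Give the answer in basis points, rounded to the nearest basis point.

825 basis points

Nominal growth factor = 1.0241 × 1.1243 = 1.151396
Price-level growth factor = 1.0763 × 0.9882 = 1.063600
Real growth factor = 1.151396 / 1.063600 = 1.082546
Total real return = 1.082546 − 1 → 825 basis points.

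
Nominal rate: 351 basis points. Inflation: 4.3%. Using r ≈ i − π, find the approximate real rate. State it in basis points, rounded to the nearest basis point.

r ≈ i − π = 3.51% − 4.3% = -79 basis points.

-79 basis points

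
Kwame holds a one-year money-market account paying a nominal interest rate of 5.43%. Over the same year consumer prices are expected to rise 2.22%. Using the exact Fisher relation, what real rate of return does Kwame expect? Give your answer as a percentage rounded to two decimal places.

By the Fisher relation, 1 + r = (1 + i)/(1 + π).
1 + r = 1.05430 / 1.02220 = 1.031403
r = 1.031403 − 1 = 3.1403%, i.e. 3.14%.

3.14%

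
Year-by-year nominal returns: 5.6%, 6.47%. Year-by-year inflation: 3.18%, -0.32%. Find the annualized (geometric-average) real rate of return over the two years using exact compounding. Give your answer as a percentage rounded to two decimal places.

4.55%

Nominal growth factor = 1.0560 × 1.0647 = 1.12432320
Price-level growth factor = 1.0318 × 0.9968 = 1.02849824
Real growth factor = 1.12432320 / 1.02849824 = 1.09316979
Annualized real rate = 1.09316979^(1/2) − 1 = 4.5548% → 4.55%.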